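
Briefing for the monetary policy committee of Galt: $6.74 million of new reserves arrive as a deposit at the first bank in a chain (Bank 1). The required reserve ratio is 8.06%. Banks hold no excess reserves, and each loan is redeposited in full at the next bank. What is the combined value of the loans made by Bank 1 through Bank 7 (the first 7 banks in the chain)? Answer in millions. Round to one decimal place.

$34.2 million

Bank i lends (1 − rr)^i of the original deposit: Bank 1 lends 6.74·0.9194 ≈ 6.1968, Bank 2 lends 6.74·0.9194² ≈ 5.6973, and so on.
Summing a geometric series: total = 6.74·[0.9194·(1 − 0.9194^7) / (1 − 0.9194)] ≈ 34.1894 million.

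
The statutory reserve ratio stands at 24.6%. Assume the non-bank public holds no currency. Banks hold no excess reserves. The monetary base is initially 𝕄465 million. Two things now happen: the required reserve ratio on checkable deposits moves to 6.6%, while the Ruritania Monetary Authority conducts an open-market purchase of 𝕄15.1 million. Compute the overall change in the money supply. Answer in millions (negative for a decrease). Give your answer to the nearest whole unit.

𝕄5384 million

Before: m₁ = 1 / (0.246) ≈ 4.0650, MB₁ = 465, so M₁ = 4.0650 × 465 = 1890.225 million.
After: m₂ = 1 / (0.066) ≈ 15.1515, MB₂ = 465 + 15.1 = 480.1, so M₂ = 15.1515 × 480.1 ≈ 7274.2352 million.
ΔM = M₂ − M₁ = 7274.2352 − 1890.225 = 5384.0102 million.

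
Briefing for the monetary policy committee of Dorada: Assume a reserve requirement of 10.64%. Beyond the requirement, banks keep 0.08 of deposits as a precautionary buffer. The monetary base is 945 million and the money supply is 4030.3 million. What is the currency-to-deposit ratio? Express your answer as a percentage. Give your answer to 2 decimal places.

Using m = M/MB = 4030.3/945 ≈ 4.264868. From m = (1 + c)/(c + rr + e), rearranging gives 1 + c = m·(c + rr + e), so c·(1 − m) = m·(rr + e) − 1.
Hence c = [m·(rr + e) − 1]/(1 − m) = [4.264868 × (0.1064 + 0.08) − 1] / (1 − 4.264868) ≈ 0.062798.

6.28%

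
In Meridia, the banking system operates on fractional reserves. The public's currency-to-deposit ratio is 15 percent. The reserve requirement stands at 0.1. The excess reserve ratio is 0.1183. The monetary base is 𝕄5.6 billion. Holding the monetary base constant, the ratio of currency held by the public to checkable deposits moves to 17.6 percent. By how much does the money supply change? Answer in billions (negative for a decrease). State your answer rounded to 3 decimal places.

Initially m₁ = (1 + 0.15) / (0.1 + 0.1183 + 0.15) ≈ 3.12245, so M₁ = 3.12245 × 5.6 ≈ 17.4857 billion.
After the change m₂ = (1 + 0.176) / (0.1 + 0.1183 + 0.176) ≈ 2.98250, so M₂ = 2.98250 × 5.6 = 16.702 billion.
ΔM = M₂ − M₁ = 16.702 − 17.4857 = -0.7837 billion.

-0.784 billion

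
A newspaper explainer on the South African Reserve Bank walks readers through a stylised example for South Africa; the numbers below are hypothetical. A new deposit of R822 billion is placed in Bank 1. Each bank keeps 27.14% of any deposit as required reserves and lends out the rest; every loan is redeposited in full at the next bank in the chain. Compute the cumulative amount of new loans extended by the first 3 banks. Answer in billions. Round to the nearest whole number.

Bank i lends (1 − rr)^i of the original deposit: Bank 1 lends 822·0.7286 = 598.9092, Bank 2 lends 822·0.7286² ≈ 436.3652, and so on.
Summing a geometric series: total = 822·[0.7286·(1 − 0.7286^3) / (1 − 0.7286)] ≈ 1353.2102 billion.

R1353 billion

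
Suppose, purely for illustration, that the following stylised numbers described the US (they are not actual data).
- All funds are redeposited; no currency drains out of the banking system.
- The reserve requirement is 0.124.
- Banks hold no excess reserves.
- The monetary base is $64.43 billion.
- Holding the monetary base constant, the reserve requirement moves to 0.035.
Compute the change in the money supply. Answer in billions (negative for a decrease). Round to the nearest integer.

$1321 billion

Initially m₁ = 1 / (0.124) ≈ 8.0645, so M₁ = 8.0645 × 64.43 ≈ 519.5957 billion.
After the change m₂ = 1 / (0.035) ≈ 28.5714, so M₂ = 28.5714 × 64.43 ≈ 1840.8553 billion.
ΔM = M₂ − M₁ = 1840.8553 − 519.5957 = 1321.2596 billion.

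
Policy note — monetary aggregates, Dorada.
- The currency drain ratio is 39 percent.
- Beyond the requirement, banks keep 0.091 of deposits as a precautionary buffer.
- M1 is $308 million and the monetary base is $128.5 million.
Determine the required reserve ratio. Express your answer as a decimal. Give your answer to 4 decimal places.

Using m = M/MB = 308/128.5 ≈ 2.396887. Since m = (1 + c)/(c + rr + e), the denominator satisfies c + rr + e = (1 + c)/m = (1 + 0.39) / 2.396887 ≈ 0.579919.
With c = 0.39 and e = 0.091, the required reserve ratio is 0.579919 − 0.39 − 0.091 = 0.098919.

0.0989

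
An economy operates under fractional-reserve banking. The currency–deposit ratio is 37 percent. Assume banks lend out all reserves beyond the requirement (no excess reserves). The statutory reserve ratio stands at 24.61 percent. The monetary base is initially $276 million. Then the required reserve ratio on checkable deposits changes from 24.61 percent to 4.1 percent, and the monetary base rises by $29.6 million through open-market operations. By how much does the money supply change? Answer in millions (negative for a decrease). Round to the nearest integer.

Before: m₁ = (1 + 0.37) / (0.2461 + 0.37) ≈ 2.2237, MB₁ = 276, so M₁ = 2.2237 × 276 = 613.7412 million.
After: m₂ = (1 + 0.37) / (0.041 + 0.37) ≈ 3.3333, MB₂ = 276 + 29.6 = 305.6, so M₂ = 3.3333 × 305.6 ≈ 1018.6565 million.
ΔM = M₂ − M₁ = 1018.6565 − 613.7412 = 404.9153 million.

$405 million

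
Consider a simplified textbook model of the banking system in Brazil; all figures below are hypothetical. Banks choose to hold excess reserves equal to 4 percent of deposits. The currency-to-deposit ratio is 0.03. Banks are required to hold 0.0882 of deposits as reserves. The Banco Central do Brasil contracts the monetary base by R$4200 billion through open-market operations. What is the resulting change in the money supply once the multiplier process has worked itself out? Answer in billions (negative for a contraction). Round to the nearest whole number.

-27345 billion

The money multiplier is m = (1 + c) / (rr + e + c) = (1 + 0.03) / (0.0882 + 0.04 + 0.03) ≈ 6.51075.
The sale removes 4200 billion of base, so ΔM = m × ΔMB = 6.51075 × (−4200) = -27345.15 billion.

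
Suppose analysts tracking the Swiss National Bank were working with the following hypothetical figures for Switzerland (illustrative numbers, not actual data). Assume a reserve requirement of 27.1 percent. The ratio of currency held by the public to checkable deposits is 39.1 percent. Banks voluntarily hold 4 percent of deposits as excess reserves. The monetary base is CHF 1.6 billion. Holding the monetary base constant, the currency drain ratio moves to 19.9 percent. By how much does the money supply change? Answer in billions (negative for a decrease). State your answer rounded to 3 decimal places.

Initially m₁ = (1 + 0.391) / (0.271 + 0.04 + 0.391) ≈ 1.98148, so M₁ = 1.98148 × 1.6 ≈ 3.1704 billion.
After the change m₂ = (1 + 0.199) / (0.271 + 0.04 + 0.199) ≈ 2.35098, so M₂ = 2.35098 × 1.6 ≈ 3.7616 billion.
ΔM = M₂ − M₁ = 3.7616 − 3.1704 = 0.5912 billion.

CHF 0.591 billion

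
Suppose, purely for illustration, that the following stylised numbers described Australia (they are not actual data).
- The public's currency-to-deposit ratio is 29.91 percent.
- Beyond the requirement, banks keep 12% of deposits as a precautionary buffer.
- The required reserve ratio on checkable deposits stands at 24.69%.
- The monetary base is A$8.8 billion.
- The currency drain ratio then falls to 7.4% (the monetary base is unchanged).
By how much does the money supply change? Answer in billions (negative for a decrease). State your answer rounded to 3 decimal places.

A$4.271 billion

Initially m₁ = (1 + 0.2991) / (0.2469 + 0.12 + 0.2991) ≈ 1.95060, so M₁ = 1.95060 × 8.8 ≈ 17.1653 billion.
After the change m₂ = (1 + 0.074) / (0.2469 + 0.12 + 0.074) ≈ 2.43593, so M₂ = 2.43593 × 8.8 ≈ 21.4362 billion.
ΔM = M₂ − M₁ = 21.4362 − 17.1653 = 4.2709 billion.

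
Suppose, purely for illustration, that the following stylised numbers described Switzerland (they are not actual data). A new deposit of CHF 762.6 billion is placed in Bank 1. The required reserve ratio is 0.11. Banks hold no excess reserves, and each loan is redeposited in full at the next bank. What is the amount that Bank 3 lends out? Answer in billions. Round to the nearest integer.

CHF 538 billion

Each bank lends a fraction (1 − rr) = 0.8900 of the deposit it receives, so Bank 3 receives 762.6·0.8900^2 and lends 762.6·0.8900^3 ≈ 537.6094 billion.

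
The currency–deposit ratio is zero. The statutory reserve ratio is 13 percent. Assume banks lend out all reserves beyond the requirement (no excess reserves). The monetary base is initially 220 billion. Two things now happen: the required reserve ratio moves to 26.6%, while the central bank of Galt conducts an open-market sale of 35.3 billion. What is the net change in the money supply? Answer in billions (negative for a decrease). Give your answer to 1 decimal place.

Before: m₁ = 1 / (0.13) ≈ 7.69231, MB₁ = 220, so M₁ = 7.69231 × 220 = 1692.3082 billion.
After: m₂ = 1 / (0.266) ≈ 3.75940, MB₂ = 220 − 35.3 = 184.7, so M₂ = 3.75940 × 184.7 ≈ 694.3612 billion.
ΔM = M₂ − M₁ = 694.3612 − 1692.3082 = -997.947 billion.

-997.9 billion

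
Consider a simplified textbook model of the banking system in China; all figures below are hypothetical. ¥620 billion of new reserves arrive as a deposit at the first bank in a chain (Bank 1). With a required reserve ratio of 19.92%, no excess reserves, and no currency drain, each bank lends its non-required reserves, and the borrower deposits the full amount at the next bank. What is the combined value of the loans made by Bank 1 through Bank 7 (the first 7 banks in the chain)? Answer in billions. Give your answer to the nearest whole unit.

Bank i lends (1 − rr)^i of the original deposit: Bank 1 lends 620·0.8008 = 496.4960, Bank 2 lends 620·0.8008² ≈ 397.5940, and so on.
Summing a geometric series: total = 620·[0.8008·(1 − 0.8008^7) / (1 − 0.8008)] ≈ 1966.0753 billion.

¥1966 billion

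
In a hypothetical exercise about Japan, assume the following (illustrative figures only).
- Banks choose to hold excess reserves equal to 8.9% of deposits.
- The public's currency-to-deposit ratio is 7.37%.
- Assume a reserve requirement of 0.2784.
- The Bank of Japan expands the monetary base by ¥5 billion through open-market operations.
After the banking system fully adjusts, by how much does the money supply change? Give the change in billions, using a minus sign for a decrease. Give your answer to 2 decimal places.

The money multiplier is m = (1 + c) / (rr + e + c) = (1 + 0.0737) / (0.2784 + 0.089 + 0.0737) ≈ 2.4341.
The purchase adds 5 billion of base, so ΔM = m × ΔMB = 2.4341 × (+5) = 12.1705 billion.

¥12.17 billion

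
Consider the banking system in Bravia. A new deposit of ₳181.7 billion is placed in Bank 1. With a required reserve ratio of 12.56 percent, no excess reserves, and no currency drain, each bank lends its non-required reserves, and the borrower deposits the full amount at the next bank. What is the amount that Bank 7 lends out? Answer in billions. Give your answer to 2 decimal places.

Each bank lends a fraction (1 − rr) = 0.8744 of the deposit it receives, so Bank 7 receives 181.7·0.8744^6 and lends 181.7·0.8744^7 ≈ 71.0111 billion.

₳71.01 billion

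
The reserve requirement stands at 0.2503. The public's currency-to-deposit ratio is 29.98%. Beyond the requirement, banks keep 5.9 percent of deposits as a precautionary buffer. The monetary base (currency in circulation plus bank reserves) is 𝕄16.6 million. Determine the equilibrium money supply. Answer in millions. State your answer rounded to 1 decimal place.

The money multiplier is m = (1 + c) / (rr + e + c) = (1 + 0.2998) / (0.2503 + 0.059 + 0.2998) ≈ 2.1340.
So M = m × MB = 2.1340 × 16.6 = 35.4244 million.

𝕄35.4 million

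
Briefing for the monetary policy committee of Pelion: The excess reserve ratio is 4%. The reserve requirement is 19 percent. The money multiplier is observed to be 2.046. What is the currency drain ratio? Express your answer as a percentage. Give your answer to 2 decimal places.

Using m = 2.046. From m = (1 + c)/(c + rr + e), rearranging gives 1 + c = m·(c + rr + e), so c·(1 − m) = m·(rr + e) − 1.
Hence c = [m·(rr + e) − 1]/(1 − m) = [2.046 × (0.19 + 0.04) − 1] / (1 − 2.046) ≈ 0.506138.

50.61%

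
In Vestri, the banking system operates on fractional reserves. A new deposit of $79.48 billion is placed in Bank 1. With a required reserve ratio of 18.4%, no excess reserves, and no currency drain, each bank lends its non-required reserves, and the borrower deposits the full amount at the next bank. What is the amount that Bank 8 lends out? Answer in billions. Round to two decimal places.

$15.62 billion

Each bank lends a fraction (1 − rr) = 0.8160 of the deposit it receives, so Bank 8 receives 79.48·0.8160^7 and lends 79.48·0.8160^8 ≈ 15.6235 billion.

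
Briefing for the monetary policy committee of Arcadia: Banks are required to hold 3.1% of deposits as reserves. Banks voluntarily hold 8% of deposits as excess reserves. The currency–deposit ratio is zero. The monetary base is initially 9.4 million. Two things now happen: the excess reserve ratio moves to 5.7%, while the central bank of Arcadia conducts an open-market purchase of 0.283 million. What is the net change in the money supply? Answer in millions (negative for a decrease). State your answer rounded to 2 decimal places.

Before: m₁ = 1 / (0.031 + 0.08) ≈ 9.0090, MB₁ = 9.4, so M₁ = 9.0090 × 9.4 = 84.6846 million.
After: m₂ = 1 / (0.031 + 0.057) ≈ 11.3636, MB₂ = 9.4 + 0.283 = 9.683, so M₂ = 11.3636 × 9.683 ≈ 110.0337 million.
ΔM = M₂ − M₁ = 110.0337 − 84.6846 = 25.3491 million.

25.35 million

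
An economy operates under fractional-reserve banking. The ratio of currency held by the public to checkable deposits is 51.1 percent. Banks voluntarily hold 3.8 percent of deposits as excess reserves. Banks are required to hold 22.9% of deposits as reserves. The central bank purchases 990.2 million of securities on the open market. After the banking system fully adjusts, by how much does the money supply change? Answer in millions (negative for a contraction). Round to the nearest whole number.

1923 million

The money multiplier is m = (1 + c) / (rr + e + c) = (1 + 0.511) / (0.229 + 0.038 + 0.511) ≈ 1.9422.
The purchase adds 990.2 million of base, so ΔM = m × ΔMB = 1.9422 × (+990.2) ≈ 1923.1664 million.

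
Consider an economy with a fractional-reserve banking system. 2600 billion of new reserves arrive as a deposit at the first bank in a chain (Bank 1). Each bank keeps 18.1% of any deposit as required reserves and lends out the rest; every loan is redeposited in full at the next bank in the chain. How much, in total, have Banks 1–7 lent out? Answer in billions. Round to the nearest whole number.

Bank i lends (1 − rr)^i of the original deposit: Bank 1 lends 2600·0.8190 = 2129.4000, Bank 2 lends 2600·0.8190² = 1743.9786, and so on.
Summing a geometric series: total = 2600·[0.8190·(1 − 0.8190^7) / (1 − 0.8190)] ≈ 8856.8311 billion.

8857 billion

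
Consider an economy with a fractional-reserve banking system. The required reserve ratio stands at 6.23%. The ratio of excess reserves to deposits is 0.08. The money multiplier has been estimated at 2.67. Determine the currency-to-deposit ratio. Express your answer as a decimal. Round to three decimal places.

0.371

Using m = 2.67. From m = (1 + c)/(c + rr + e), rearranging gives 1 + c = m·(c + rr + e), so c·(1 − m) = m·(rr + e) − 1.
Hence c = [m·(rr + e) − 1]/(1 − m) = [2.67 × (0.0623 + 0.08) − 1] / (1 − 2.67) ≈ 0.371293.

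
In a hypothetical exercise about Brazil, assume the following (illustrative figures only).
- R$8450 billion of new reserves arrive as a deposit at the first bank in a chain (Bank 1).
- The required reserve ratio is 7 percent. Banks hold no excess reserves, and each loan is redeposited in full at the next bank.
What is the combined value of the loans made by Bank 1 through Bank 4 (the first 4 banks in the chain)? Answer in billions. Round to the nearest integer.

Bank i lends (1 − rr)^i of the original deposit: Bank 1 lends 8450·0.9300 = 7858.5000, Bank 2 lends 8450·0.9300² = 7308.4050, and so on.
Summing a geometric series: total = 8450·[0.9300·(1 − 0.9300^4) / (1 − 0.9300)] ≈ 28284.7611 billion.

R$28285 billion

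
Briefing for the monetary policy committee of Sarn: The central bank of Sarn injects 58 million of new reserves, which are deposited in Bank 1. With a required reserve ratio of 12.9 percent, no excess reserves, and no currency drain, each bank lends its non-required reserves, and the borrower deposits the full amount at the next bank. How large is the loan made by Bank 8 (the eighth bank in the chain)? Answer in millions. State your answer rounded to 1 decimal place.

Each bank lends a fraction (1 − rr) = 0.8710 of the deposit it receives, so Bank 8 receives 58·0.8710^7 and lends 58·0.8710^8 ≈ 19.2120 million.

19.2 million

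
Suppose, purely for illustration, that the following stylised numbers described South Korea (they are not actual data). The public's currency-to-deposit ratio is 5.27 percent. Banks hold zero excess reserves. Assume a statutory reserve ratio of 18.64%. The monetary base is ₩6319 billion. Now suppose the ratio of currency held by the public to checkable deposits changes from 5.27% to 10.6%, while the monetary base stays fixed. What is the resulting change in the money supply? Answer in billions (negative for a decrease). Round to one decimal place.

Initially m₁ = (1 + 0.0527) / (0.1864 + 0.0527) ≈ 4.402760, so M₁ = 4.402760 × 6319 ≈ 27821.0404 billion.
After the change m₂ = (1 + 0.106) / (0.1864 + 0.106) ≈ 3.782490, so M₂ = 3.782490 × 6319 ≈ 23901.5543 billion.
ΔM = M₂ − M₁ = 23901.5543 − 27821.0404 = -3919.4861 billion.

-3919.5 billion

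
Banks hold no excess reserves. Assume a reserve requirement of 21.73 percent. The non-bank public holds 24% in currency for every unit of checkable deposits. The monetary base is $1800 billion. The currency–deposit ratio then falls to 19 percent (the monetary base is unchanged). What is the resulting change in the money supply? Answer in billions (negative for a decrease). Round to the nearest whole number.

$378 billion

Initially m₁ = (1 + 0.24) / (0.2173 + 0.24) ≈ 2.71157, so M₁ = 2.71157 × 1800 = 4880.826 billion.
After the change m₂ = (1 + 0.19) / (0.2173 + 0.19) ≈ 2.92168, so M₂ = 2.92168 × 1800 = 5259.024 billion.
ΔM = M₂ − M₁ = 5259.024 − 4880.826 = 378.198 billion.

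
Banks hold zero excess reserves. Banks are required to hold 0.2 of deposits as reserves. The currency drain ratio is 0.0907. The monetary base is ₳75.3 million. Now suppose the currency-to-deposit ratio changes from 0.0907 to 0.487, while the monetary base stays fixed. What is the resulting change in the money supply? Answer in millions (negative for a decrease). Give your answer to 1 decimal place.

-119.5 million

Initially m₁ = (1 + 0.0907) / (0.2 + 0.0907) ≈ 3.7520, so M₁ = 3.7520 × 75.3 = 282.5256 million.
After the change m₂ = (1 + 0.487) / (0.2 + 0.487) ≈ 2.1645, so M₂ = 2.1645 × 75.3 ≈ 162.9868 million.
ΔM = M₂ − M₁ = 162.9868 − 282.5256 = -119.5388 million.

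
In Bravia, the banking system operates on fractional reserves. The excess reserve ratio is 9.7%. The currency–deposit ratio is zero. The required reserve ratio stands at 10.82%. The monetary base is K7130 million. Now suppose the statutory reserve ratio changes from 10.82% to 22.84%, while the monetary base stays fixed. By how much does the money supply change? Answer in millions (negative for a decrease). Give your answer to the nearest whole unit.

-12835 million

Initially m₁ = 1 / (0.1082 + 0.097) ≈ 4.87329, so M₁ = 4.87329 × 7130 = 34746.5577 million.
After the change m₂ = 1 / (0.2284 + 0.097) ≈ 3.07314, so M₂ = 3.07314 × 7130 = 21911.4882 million.
ΔM = M₂ − M₁ = 21911.4882 − 34746.5577 = -12835.0695 million.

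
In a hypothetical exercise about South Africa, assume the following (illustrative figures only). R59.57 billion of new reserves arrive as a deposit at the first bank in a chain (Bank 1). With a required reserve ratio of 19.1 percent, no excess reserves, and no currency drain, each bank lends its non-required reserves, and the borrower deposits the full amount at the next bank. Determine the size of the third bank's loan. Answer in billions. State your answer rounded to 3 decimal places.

R31.541 billion

Each bank lends a fraction (1 − rr) = 0.8090 of the deposit it receives, so Bank 3 receives 59.57·0.8090^2 and lends 59.57·0.8090^3 ≈ 31.5408 billion.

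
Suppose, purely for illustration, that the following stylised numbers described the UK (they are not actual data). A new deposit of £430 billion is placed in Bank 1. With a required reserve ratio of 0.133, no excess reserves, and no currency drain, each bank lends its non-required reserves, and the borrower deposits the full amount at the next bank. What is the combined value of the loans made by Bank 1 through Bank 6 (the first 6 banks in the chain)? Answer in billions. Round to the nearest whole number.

£1613 billion

Bank i lends (1 − rr)^i of the original deposit: Bank 1 lends 430·0.8670 = 372.8100, Bank 2 lends 430·0.8670² ≈ 323.2263, and so on.
Summing a geometric series: total = 430·[0.8670·(1 − 0.8670^6) / (1 − 0.8670)] ≈ 1612.5249 billion.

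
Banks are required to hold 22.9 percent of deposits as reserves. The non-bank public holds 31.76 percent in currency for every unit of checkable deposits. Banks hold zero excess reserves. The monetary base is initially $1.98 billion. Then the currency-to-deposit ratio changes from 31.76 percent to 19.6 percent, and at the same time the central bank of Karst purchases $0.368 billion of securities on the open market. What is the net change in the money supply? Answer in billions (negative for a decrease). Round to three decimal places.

Before: m₁ = (1 + 0.3176) / (0.229 + 0.3176) ≈ 2.41054, MB₁ = 1.98, so M₁ = 2.41054 × 1.98 ≈ 4.7729 billion.
After: m₂ = (1 + 0.196) / (0.229 + 0.196) ≈ 2.81412, MB₂ = 1.98 + 0.368 = 2.348, so M₂ = 2.81412 × 2.348 ≈ 6.6076 billion.
ΔM = M₂ − M₁ = 6.6076 − 4.7729 = 1.8347 billion.

$1.835 billion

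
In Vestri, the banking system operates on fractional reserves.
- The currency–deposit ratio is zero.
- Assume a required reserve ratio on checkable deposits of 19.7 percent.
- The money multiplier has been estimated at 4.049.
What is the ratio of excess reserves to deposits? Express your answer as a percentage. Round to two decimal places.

5.00%

Using m = 4.049. Since m = (1 + c)/(c + rr + e), the denominator satisfies c + rr + e = (1 + c)/m = (1 + 0) / 4.049 ≈ 0.246975.
With c = 0 and rr = 0.197, the ratio of excess reserves to deposits is 0.246975 − 0 − 0.197 = 0.049975.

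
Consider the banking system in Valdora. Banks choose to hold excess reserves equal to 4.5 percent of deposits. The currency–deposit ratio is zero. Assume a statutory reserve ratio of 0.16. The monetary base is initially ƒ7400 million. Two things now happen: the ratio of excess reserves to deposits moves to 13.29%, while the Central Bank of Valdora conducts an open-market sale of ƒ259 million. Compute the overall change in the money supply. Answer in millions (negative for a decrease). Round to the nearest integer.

-11717 million

Before: m₁ = 1 / (0.16 + 0.045) ≈ 4.87805, MB₁ = 7400, so M₁ = 4.87805 × 7400 = 36097.57 million.
After: m₂ = 1 / (0.16 + 0.1329) ≈ 3.41413, MB₂ = 7400 − 259 = 7141, so M₂ = 3.41413 × 7141 ≈ 24380.3023 million.
ΔM = M₂ − M₁ = 24380.3023 − 36097.57 = -11717.2677 million.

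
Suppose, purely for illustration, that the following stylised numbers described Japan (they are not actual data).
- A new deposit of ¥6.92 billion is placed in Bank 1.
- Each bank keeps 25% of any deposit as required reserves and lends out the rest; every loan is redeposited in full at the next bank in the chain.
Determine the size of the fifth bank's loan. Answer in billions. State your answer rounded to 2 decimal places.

¥1.64 billion

Each bank lends a fraction (1 − rr) = 0.7500 of the deposit it receives, so Bank 5 receives 6.92·0.7500^4 and lends 6.92·0.7500^5 ≈ 1.6421 billion.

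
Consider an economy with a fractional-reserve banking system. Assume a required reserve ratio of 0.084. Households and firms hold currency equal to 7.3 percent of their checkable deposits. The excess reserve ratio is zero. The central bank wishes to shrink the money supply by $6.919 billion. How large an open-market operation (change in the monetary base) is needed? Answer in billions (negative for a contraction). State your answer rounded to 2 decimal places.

-1.01 billion

The money multiplier is m = (1 + c) / (rr + c) = (1 + 0.073) / (0.084 + 0.073) ≈ 6.8344.
ΔMB = ΔM / m = (−6.919) / 6.8344 ≈ -1.0124 billion.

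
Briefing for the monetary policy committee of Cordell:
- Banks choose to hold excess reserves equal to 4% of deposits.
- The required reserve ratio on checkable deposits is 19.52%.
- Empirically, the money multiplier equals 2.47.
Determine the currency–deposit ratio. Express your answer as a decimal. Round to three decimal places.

Using m = 2.47. From m = (1 + c)/(c + rr + e), rearranging gives 1 + c = m·(c + rr + e), so c·(1 − m) = m·(rr + e) − 1.
Hence c = [m·(rr + e) − 1]/(1 − m) = [2.47 × (0.1952 + 0.04) − 1] / (1 − 2.47) ≈ 0.285072.

0.285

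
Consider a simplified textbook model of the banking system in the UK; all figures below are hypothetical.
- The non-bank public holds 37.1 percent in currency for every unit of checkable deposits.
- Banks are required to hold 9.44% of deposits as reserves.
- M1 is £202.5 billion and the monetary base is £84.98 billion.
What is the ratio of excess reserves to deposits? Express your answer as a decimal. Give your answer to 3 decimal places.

0.110

Using m = M/MB = 202.5/84.98 ≈ 2.382914. Since m = (1 + c)/(c + rr + e), the denominator satisfies c + rr + e = (1 + c)/m = (1 + 0.371) / 2.382914 ≈ 0.575346.
With c = 0.371 and rr = 0.0944, the ratio of excess reserves to deposits is 0.575346 − 0.371 − 0.0944 = 0.109946.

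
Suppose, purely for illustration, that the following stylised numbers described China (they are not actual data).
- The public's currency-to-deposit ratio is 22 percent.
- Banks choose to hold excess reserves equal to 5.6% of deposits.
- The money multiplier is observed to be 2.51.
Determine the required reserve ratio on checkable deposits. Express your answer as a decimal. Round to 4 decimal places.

Using m = 2.51. Since m = (1 + c)/(c + rr + e), the denominator satisfies c + rr + e = (1 + c)/m = (1 + 0.22) / 2.51 ≈ 0.486056.
With c = 0.22 and e = 0.056, the required reserve ratio on checkable deposits is 0.486056 − 0.22 − 0.056 = 0.210056.

0.2101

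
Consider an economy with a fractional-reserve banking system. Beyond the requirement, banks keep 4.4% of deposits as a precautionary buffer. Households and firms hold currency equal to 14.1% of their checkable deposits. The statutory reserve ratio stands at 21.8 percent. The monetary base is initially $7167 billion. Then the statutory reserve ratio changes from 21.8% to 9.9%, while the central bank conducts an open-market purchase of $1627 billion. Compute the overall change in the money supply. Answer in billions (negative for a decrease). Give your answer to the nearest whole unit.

$15039 billion

Before: m₁ = (1 + 0.141) / (0.218 + 0.044 + 0.141) ≈ 2.83127, MB₁ = 7167, so M₁ = 2.83127 × 7167 ≈ 20291.7121 billion.
After: m₂ = (1 + 0.141) / (0.099 + 0.044 + 0.141) ≈ 4.01761, MB₂ = 7167 + 1627 = 8794, so M₂ = 4.01761 × 8794 ≈ 35330.8623 billion.
ΔM = M₂ − M₁ = 35330.8623 − 20291.7121 = 15039.1502 billion.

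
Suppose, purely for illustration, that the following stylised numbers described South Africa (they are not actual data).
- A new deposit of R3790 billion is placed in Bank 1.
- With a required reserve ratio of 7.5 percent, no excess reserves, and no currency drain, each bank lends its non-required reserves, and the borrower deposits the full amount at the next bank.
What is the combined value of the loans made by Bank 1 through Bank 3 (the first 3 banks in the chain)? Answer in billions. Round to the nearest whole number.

Bank i lends (1 − rr)^i of the original deposit: Bank 1 lends 3790·0.9250 = 3505.7500, Bank 2 lends 3790·0.9250² ≈ 3242.8188, and so on.
Summing a geometric series: total = 3790·[0.9250·(1 − 0.9250^3) / (1 − 0.9250)] ≈ 9748.1761 billion.

R9748 billion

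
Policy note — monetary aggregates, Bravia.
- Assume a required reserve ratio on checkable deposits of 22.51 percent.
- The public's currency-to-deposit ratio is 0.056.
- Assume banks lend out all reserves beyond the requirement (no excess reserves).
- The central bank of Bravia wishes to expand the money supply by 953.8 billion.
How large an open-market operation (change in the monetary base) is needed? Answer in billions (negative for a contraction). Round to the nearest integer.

254 billion

The money multiplier is m = (1 + c) / (rr + c) = (1 + 0.056) / (0.2251 + 0.056) ≈ 3.7567.
ΔMB = ΔM / m = (+953.8) / 3.7567 ≈ 253.893 billion.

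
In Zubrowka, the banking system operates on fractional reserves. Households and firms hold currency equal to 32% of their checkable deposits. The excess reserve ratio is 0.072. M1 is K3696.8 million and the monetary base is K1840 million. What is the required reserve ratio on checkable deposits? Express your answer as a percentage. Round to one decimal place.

Using m = M/MB = 3696.8/1840 ≈ 2.009130. Since m = (1 + c)/(c + rr + e), the denominator satisfies c + rr + e = (1 + c)/m = (1 + 0.32) / 2.009130 ≈ 0.657001.
With c = 0.32 and e = 0.072, the required reserve ratio on checkable deposits is 0.657001 − 0.32 − 0.072 = 0.265001.

26.5%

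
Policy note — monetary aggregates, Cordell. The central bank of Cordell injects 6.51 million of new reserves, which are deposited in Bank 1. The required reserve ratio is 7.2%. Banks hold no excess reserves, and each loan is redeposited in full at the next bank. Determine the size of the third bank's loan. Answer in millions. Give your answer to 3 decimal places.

5.203 million

Each bank lends a fraction (1 − rr) = 0.9280 of the deposit it receives, so Bank 3 receives 6.51·0.9280^2 and lends 6.51·0.9280^3 ≈ 5.2027 million.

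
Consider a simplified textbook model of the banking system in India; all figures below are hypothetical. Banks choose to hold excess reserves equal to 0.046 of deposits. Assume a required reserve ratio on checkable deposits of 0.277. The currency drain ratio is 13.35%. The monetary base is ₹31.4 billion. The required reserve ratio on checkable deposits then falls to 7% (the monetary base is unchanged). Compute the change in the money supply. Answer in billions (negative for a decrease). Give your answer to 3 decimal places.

Initially m₁ = (1 + 0.1335) / (0.277 + 0.046 + 0.1335) ≈ 2.483023, so M₁ = 2.483023 × 31.4 ≈ 77.9669 billion.
After the change m₂ = (1 + 0.1335) / (0.07 + 0.046 + 0.1335) ≈ 4.543086, so M₂ = 4.543086 × 31.4 ≈ 142.6529 billion.
ΔM = M₂ − M₁ = 142.6529 − 77.9669 = 64.686 billion.

₹64.686 billion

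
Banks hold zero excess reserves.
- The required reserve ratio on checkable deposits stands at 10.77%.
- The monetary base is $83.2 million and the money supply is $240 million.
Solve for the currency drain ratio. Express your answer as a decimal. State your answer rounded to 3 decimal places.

0.366

Using m = M/MB = 240/83.2 ≈ 2.884615. From m = (1 + c)/(c + rr + e), rearranging gives 1 + c = m·(c + rr + e), so c·(1 − m) = m·(rr + e) − 1.
Hence c = [m·(rr + e) − 1]/(1 − m) = [2.884615 × (0.1077 + 0) − 1] / (1 − 2.884615) ≈ 0.365765.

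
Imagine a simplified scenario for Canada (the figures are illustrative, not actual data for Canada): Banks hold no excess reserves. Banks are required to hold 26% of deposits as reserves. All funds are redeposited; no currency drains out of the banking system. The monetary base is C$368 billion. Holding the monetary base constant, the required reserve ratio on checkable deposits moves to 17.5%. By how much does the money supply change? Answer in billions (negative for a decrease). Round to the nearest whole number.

C$687 billion

Initially m₁ = 1 / (0.26) ≈ 3.8462, so M₁ = 3.8462 × 368 = 1415.4016 billion.
After the change m₂ = 1 / (0.175) ≈ 5.7143, so M₂ = 5.7143 × 368 = 2102.8624 billion.
ΔM = M₂ − M₁ = 2102.8624 − 1415.4016 = 687.4608 billion.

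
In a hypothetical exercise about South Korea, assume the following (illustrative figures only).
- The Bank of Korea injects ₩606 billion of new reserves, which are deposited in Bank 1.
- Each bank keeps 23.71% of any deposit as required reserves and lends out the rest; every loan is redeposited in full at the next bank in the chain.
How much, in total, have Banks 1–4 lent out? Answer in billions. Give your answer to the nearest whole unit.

₩1289 billion

Bank i lends (1 − rr)^i of the original deposit: Bank 1 lends 606·0.7629 = 462.3174, Bank 2 lends 606·0.7629² ≈ 352.7019, and so on.
Summing a geometric series: total = 606·[0.7629·(1 − 0.7629^4) / (1 − 0.7629)] ≈ 1289.3740 billion.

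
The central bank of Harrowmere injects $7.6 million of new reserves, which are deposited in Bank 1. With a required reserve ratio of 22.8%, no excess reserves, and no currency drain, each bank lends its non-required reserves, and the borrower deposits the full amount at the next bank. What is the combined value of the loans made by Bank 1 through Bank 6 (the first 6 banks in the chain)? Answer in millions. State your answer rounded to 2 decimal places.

Bank i lends (1 − rr)^i of the original deposit: Bank 1 lends 7.6·0.7720 = 5.8672, Bank 2 lends 7.6·0.7720² ≈ 4.5295, and so on.
Summing a geometric series: total = 7.6·[0.7720·(1 − 0.7720^6) / (1 − 0.7720)] ≈ 20.2858 million.

$20.29 million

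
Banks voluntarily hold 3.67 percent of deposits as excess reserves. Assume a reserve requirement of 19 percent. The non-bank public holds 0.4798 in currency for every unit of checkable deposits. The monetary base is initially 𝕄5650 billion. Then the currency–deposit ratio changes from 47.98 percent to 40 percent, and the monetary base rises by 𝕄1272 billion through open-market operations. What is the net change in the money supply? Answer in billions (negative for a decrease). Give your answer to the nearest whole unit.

𝕄3629 billion

Before: m₁ = (1 + 0.4798) / (0.19 + 0.0367 + 0.4798) ≈ 2.09455, MB₁ = 5650, so M₁ = 2.09455 × 5650 = 11834.2075 billion.
After: m₂ = (1 + 0.4) / (0.19 + 0.0367 + 0.4) ≈ 2.23392, MB₂ = 5650 + 1272 = 6922, so M₂ = 2.23392 × 6922 ≈ 15463.1942 billion.
ΔM = M₂ − M₁ = 15463.1942 − 11834.2075 = 3628.9867 billion.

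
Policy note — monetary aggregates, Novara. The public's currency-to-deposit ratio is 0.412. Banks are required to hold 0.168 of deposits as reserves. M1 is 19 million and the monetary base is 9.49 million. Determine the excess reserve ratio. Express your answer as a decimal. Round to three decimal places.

0.125

Using m = M/MB = 19/9.49 ≈ 2.002107. Since m = (1 + c)/(c + rr + e), the denominator satisfies c + rr + e = (1 + c)/m = (1 + 0.412) / 2.002107 ≈ 0.705257.
With c = 0.412 and rr = 0.168, the excess reserve ratio is 0.705257 − 0.412 − 0.168 = 0.125257.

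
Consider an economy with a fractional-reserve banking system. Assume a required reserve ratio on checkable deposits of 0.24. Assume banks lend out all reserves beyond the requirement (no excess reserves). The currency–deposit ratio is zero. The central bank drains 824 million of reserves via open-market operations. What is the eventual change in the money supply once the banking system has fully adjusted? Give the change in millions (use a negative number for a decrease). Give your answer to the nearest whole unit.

-3433 million

The simple money multiplier is m = 1/rr = 1/0.24 ≈ 4.1667.
An open-market sale reduces the monetary base by 824 million, so ΔM = m × ΔMB = 4.1667 × (−824) = -3433.3608 million.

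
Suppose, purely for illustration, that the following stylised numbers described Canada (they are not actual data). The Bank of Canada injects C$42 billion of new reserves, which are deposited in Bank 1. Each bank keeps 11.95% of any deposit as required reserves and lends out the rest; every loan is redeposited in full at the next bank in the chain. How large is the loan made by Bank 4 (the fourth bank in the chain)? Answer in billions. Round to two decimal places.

C$25.24 billion

Each bank lends a fraction (1 − rr) = 0.8805 of the deposit it receives, so Bank 4 receives 42·0.8805^3 and lends 42·0.8805^4 ≈ 25.2445 billion.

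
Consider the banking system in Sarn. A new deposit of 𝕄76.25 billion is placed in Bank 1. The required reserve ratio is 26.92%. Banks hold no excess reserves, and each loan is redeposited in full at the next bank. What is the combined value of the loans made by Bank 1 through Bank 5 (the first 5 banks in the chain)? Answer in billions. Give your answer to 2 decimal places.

𝕄163.85 billion

Bank i lends (1 − rr)^i of the original deposit: Bank 1 lends 76.25·0.7308 = 55.7235, Bank 2 lends 76.25·0.7308² ≈ 40.7227, and so on.
Summing a geometric series: total = 76.25·[0.7308·(1 − 0.7308^5) / (1 − 0.7308)] ≈ 163.8491 billion.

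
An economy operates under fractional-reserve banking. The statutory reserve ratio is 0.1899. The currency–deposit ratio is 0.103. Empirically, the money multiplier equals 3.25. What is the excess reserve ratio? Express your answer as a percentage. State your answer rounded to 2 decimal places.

Using m = 3.25. Since m = (1 + c)/(c + rr + e), the denominator satisfies c + rr + e = (1 + c)/m = (1 + 0.103) / 3.25 ≈ 0.339385.
With c = 0.103 and rr = 0.1899, the excess reserve ratio is 0.339385 − 0.103 − 0.1899 = 0.046485.

4.65%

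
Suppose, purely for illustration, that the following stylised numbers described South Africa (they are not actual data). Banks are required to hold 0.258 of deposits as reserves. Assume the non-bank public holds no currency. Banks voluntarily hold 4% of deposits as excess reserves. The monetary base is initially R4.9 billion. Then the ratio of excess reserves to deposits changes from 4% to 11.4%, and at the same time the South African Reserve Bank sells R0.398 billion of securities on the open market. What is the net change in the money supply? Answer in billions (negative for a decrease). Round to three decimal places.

Before: m₁ = 1 / (0.258 + 0.04) ≈ 3.35570, MB₁ = 4.9, so M₁ = 3.35570 × 4.9 ≈ 16.4429 billion.
After: m₂ = 1 / (0.258 + 0.114) ≈ 2.68817, MB₂ = 4.9 − 0.398 = 4.502, so M₂ = 2.68817 × 4.502 ≈ 12.1021 billion.
ΔM = M₂ − M₁ = 12.1021 − 16.4429 = -4.3408 billion.

-4.341 billion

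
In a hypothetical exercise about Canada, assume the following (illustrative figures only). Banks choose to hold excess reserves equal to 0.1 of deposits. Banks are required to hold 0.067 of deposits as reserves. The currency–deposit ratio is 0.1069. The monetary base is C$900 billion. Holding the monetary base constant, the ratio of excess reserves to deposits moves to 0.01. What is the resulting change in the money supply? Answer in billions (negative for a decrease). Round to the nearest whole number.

C$1780 billion

Initially m₁ = (1 + 0.1069) / (0.067 + 0.1 + 0.1069) ≈ 4.0413, so M₁ = 4.0413 × 900 = 3637.17 billion.
After the change m₂ = (1 + 0.1069) / (0.067 + 0.01 + 0.1069) ≈ 6.0190, so M₂ = 6.0190 × 900 = 5417.1 billion.
ΔM = M₂ − M₁ = 5417.1 − 3637.17 = 1779.93 billion.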